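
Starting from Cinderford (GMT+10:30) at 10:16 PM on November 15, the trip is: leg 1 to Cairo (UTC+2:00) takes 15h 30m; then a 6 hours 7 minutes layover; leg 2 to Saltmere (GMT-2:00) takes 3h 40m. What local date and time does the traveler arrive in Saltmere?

Convert departure to UTC: 10:16 PM − 10:30 = 11:46 AM UTC on Nov 15.
Add 15 hours 30 minutes leg 1 → 3:16 AM UTC (Nov 16).
Add 6 hours and 7 minutes layover in Cairo → 9:23 AM UTC.
Add 3 hours 40 minutes leg 2 → 1:03 PM UTC.
Saltmere is UTC−2:00, so local arrival = 1:03 PM − 2:00 = 11:03 AM on Nov 16.

11:03 AM on November 16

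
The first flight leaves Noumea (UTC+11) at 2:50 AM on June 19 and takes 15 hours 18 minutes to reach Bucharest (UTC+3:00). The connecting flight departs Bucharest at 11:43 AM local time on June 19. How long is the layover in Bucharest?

Convert departure to UTC: 2:50 AM − 11:00 = 3:50 PM UTC on Jun 18.
Add 15 hours 18 minutes flight time → 7:08 AM UTC (Jun 19).
Bucharest is UTC+3:00, so local arrival = 7:08 AM + 3:00 = 10:08 AM on Jun 19.
Layover = 11:43 AM − 10:08 AM = 1 hour 35 minutes.

1 hour 35 minutes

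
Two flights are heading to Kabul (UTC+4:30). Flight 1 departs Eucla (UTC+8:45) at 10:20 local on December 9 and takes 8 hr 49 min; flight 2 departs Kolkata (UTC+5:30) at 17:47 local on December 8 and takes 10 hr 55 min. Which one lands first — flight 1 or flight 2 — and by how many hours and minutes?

the second, by 11 hours 12 minutes

Flight 1 in UTC: 10:20 − 8:45 = 01:35 on Dec 9.
+8 hours and 49 minutes → arrive 10:24 UTC on Dec 9.
Flight 2 in UTC: 17:47 − 5:30 = 12:17 on Dec 8.
+10 hours 55 minutes → arrive 23:12 UTC on Dec 8.
Flight 2 lands earlier by 11 hours 12 minutes.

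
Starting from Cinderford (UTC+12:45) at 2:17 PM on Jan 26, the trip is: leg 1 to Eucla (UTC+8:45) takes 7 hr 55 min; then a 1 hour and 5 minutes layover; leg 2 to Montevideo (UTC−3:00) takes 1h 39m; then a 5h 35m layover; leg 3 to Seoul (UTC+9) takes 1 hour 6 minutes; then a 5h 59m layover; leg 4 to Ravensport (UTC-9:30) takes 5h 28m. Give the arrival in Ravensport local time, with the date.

Convert departure to UTC: 2:17 PM − 12:45 = 1:32 AM UTC on Jan 26.
Add 7 hours and 55 minutes leg 1 → 9:27 AM UTC.
Add 1 hour and 5 minutes layover in Eucla → 10:32 AM UTC.
Add 1 hour and 39 minutes leg 2 → 12:11 PM UTC.
Add 5 hours 35 minutes layover in Montevideo → 5:46 PM UTC.
Add 1 hour and 6 minutes leg 3 → 6:52 PM UTC.
Add 5 hours and 59 minutes layover in Seoul → 12:51 AM UTC (Jan 27).
Add 5 hours and 28 minutes leg 4 → 6:19 AM UTC.
Ravensport is UTC−9:30, so local arrival = 6:19 AM − 9:30 = 8:49 PM on Jan 26.

8:49 PM on January 26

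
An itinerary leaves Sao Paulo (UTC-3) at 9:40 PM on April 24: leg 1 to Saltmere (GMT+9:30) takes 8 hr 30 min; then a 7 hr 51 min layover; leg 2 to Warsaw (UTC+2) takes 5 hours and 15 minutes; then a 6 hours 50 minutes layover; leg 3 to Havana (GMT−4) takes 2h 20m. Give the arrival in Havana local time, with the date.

Convert departure to UTC: 9:40 PM + 3:00 = 12:40 AM UTC on Apr 25.
Add 8 hours 30 minutes leg 1 → 9:10 AM UTC.
Add 7 hours and 51 minutes layover in Saltmere → 5:01 PM UTC.
Add 5 hours 15 minutes leg 2 → 10:16 PM UTC.
Add 6 hours 50 minutes layover in Warsaw → 5:06 AM UTC (Apr 26).
Add 2 hours 20 minutes leg 3 → 7:26 AM UTC.
Havana is UTC−4:00, so local arrival = 7:26 AM − 4:00 = 3:26 AM on Apr 26.

3:26 AM on Apr 26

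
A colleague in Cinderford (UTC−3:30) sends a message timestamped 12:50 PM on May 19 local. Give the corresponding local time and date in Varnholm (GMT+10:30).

Varnholm is 14:00 ahead of Cinderford.
Shift by the zone difference: 12:50 PM + 14:00 = 2:50 AM on May 20 in Varnholm.

2:50 AM on May 20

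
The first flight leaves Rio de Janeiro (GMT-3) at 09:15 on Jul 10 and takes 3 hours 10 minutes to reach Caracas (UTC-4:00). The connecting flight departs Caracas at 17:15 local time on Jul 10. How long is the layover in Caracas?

5 hours 50 minutes

Convert departure to UTC: 09:15 + 3:00 = 12:15 UTC on Jul 10.
Add 3 hours and 10 minutes flight time → 15:25 UTC.
Caracas is UTC−4:00, so local arrival = 15:25 − 4:00 = 11:25 on Jul 10.
Layover = 17:15 − 11:25 = 5 hours 50 minutes.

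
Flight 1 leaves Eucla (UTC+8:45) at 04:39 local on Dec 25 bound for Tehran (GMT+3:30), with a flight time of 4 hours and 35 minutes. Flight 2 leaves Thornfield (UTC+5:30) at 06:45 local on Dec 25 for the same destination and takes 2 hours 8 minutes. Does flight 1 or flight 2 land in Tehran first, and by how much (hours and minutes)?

the first, by 2 hours 54 minutes

Flight 1 in UTC: 04:39 − 8:45 = 19:54 on Dec 24.
+4 hours 35 minutes → arrive 00:29 UTC on Dec 25.
Flight 2 in UTC: 06:45 − 5:30 = 01:15 on Dec 25.
+2 hours 8 minutes → arrive 03:23 UTC on Dec 25.
Flight 1 lands earlier by 2 hours 54 minutes.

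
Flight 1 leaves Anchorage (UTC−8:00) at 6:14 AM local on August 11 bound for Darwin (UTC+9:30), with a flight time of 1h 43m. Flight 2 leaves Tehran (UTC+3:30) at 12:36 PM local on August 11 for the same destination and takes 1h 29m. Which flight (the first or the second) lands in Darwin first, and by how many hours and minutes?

the second, by 5 hours 22 minutes

Flight 1 in UTC: 6:14 AM + 8:00 = 2:14 PM on Aug 11.
+1 hour 43 minutes → arrive 3:57 PM UTC on Aug 11.
Flight 2 in UTC: 12:36 PM − 3:30 = 9:06 AM on Aug 11.
+1 hour 29 minutes → arrive 10:35 AM UTC on Aug 11.
Flight 2 lands earlier by 5 hours 22 minutes.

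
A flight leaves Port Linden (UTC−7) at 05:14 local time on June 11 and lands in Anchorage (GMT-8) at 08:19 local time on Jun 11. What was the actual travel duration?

Departure in UTC: 05:14 + 7:00 = 12:14 on Jun 11.
Arrival in UTC: 08:19 + 8:00 = 16:19 on Jun 11.
Elapsed = 16:19 − 12:14 = 4 hours 5 minutes.

4 hours 5 minutes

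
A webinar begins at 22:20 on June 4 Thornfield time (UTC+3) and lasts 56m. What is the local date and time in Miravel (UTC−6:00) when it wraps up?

14:16 on June 4

Convert start to UTC: 22:20 − 3:00 = 19:20 UTC on Jun 4.
Add 56 minutes duration → 20:16 UTC.
Miravel is UTC−6:00, so local end time = 20:16 − 6:00 = 14:16 on Jun 4.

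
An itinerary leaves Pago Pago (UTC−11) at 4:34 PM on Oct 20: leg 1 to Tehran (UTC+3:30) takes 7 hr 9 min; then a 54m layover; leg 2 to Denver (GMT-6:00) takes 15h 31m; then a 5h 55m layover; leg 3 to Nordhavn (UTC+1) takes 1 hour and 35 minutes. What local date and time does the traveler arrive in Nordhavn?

11:38 AM on October 22

Convert departure to UTC: 4:34 PM + 11:00 = 3:34 AM UTC on Oct 21.
Add 7 hours 9 minutes leg 1 → 10:43 AM UTC.
Add 54 minutes layover in Tehran → 11:37 AM UTC.
Add 15 hours and 31 minutes leg 2 → 3:08 AM UTC (Oct 22).
Add 5 hours and 55 minutes layover in Denver → 9:03 AM UTC.
Add 1 hour and 35 minutes leg 3 → 10:38 AM UTC.
Nordhavn is UTC+1:00, so local arrival = 10:38 AM + 1:00 = 11:38 AM on Oct 22.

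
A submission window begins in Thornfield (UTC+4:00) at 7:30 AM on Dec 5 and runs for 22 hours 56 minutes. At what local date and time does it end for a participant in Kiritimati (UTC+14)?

Convert start to UTC: 7:30 AM − 4:00 = 3:30 AM UTC on Dec 5.
Add 22 hours and 56 minutes duration → 2:26 AM UTC (Dec 6).
Kiritimati is UTC+14:00, so local end time = 2:26 AM + 14:00 = 4:26 PM on Dec 6.

4:26 PM on Dec 6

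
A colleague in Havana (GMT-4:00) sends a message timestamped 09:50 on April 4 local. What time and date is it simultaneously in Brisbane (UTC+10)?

23:50 on April 4

In UTC: 09:50 + 4:00 = 13:50 on Apr 4.
Brisbane is UTC+10:00: 13:50 + 10:00 = 23:50 on Apr 4.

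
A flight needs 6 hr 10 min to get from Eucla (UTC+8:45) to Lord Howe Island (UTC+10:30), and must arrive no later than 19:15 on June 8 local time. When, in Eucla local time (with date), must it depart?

11:20 on June 8

Target arrival in UTC: 19:15 − 10:30 = 08:45 on Jun 8.
Subtract 6 hours and 10 minutes → departure 02:35 UTC on Jun 8.
Eucla is UTC+8:45: 02:35 + 8:45 = 11:20 on Jun 8.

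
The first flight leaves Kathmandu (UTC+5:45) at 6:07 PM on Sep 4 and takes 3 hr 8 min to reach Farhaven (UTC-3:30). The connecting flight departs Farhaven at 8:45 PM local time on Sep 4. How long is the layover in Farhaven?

8 hours 45 minutes

Convert departure to UTC: 6:07 PM − 5:45 = 12:22 PM UTC on Sep 4.
Add 3 hours 8 minutes flight time → 3:30 PM UTC.
Farhaven is UTC−3:30, so local arrival = 3:30 PM − 3:30 = 12:00 PM on Sep 4.
Layover = 8:45 PM − 12:00 PM = 8 hours 45 minutes.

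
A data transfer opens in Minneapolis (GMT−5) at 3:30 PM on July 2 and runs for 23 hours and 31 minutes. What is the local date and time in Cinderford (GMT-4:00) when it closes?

Cinderford is 1:00 ahead of Minneapolis.
After 23 hours and 31 minutes it is 3:01 PM (Jul 3) in Minneapolis.
Shift by the zone difference: 3:01 PM + 1:00 = 4:01 PM on Jul 3 in Cinderford.

4:01 PM on July 3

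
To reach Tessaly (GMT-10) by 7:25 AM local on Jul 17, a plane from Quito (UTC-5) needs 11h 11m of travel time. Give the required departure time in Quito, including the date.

1:14 AM on July 17

Target arrival in UTC: 7:25 AM + 10:00 = 5:25 PM on Jul 17.
Subtract 11 hours 11 minutes → departure 6:14 AM UTC on Jul 17.
Quito is UTC−5:00: 6:14 AM − 5:00 = 1:14 AM on Jul 17.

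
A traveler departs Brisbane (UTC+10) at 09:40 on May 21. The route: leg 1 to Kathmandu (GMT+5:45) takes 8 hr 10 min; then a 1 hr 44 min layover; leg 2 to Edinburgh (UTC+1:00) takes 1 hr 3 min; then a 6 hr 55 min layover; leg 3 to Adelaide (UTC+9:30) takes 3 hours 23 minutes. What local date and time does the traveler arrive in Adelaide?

06:25 on May 22

Convert departure to UTC: 09:40 − 10:00 = 23:40 UTC on May 20.
Add 8 hours and 10 minutes leg 1 → 07:50 UTC (May 21).
Add 1 hour 44 minutes layover in Kathmandu → 09:34 UTC.
Add 1 hour 3 minutes leg 2 → 10:37 UTC.
Add 6 hours and 55 minutes layover in Edinburgh → 17:32 UTC.
Add 3 hours and 23 minutes leg 3 → 20:55 UTC.
Adelaide is UTC+9:30, so local arrival = 20:55 + 9:30 = 06:25 on May 22.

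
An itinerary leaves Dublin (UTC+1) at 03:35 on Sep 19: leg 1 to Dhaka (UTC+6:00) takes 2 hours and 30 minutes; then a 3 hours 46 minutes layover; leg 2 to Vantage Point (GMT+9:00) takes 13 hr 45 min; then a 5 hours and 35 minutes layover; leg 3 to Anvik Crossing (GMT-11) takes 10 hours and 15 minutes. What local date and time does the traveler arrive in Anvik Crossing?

Convert departure to UTC: 03:35 − 1:00 = 02:35 UTC on Sep 19.
Add 2 hours and 30 minutes leg 1 → 05:05 UTC.
Add 3 hours 46 minutes layover in Dhaka → 08:51 UTC.
Add 13 hours 45 minutes leg 2 → 22:36 UTC.
Add 5 hours and 35 minutes layover in Vantage Point → 04:11 UTC (Sep 20).
Add 10 hours and 15 minutes leg 3 → 14:26 UTC.
Anvik Crossing is UTC−11:00, so local arrival = 14:26 − 11:00 = 03:26 on Sep 20.

03:26 on Sep 20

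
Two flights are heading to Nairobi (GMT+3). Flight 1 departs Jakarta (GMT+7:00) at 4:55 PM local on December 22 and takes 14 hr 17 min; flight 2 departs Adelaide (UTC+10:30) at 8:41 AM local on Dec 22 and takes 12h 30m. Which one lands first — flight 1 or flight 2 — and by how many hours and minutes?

Flight 1 in UTC: 4:55 PM − 7:00 = 9:55 AM on Dec 22.
+14 hours 17 minutes → arrive 12:12 AM UTC on Dec 23.
Flight 2 in UTC: 8:41 AM − 10:30 = 10:11 PM on Dec 21.
+12 hours and 30 minutes → arrive 10:41 AM UTC on Dec 22.
Flight 2 lands earlier by 13 hours 31 minutes.

the second, by 13 hours 31 minutes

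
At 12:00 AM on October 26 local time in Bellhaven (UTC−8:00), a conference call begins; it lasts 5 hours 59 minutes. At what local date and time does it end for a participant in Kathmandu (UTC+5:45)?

Convert start to UTC: 12:00 AM + 8:00 = 8:00 AM UTC on Oct 26.
Add 5 hours and 59 minutes duration → 1:59 PM UTC.
Kathmandu is UTC+5:45, so local end time = 1:59 PM + 5:45 = 7:44 PM on Oct 26.

7:44 PM on October 26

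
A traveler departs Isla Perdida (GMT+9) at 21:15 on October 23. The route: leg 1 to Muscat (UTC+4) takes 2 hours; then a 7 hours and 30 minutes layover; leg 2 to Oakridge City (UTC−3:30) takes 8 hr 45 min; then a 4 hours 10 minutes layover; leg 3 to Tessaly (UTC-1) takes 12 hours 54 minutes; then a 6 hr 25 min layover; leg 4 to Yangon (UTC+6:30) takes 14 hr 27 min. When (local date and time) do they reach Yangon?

Convert departure to UTC: 21:15 − 9:00 = 12:15 UTC on Oct 23.
Add 2 hours leg 1 → 14:15 UTC.
Add 7 hours 30 minutes layover in Muscat → 21:45 UTC.
Add 8 hours and 45 minutes leg 2 → 06:30 UTC (Oct 24).
Add 4 hours and 10 minutes layover in Oakridge City → 10:40 UTC.
Add 12 hours and 54 minutes leg 3 → 23:34 UTC.
Add 6 hours 25 minutes layover in Tessaly → 05:59 UTC (Oct 25).
Add 14 hours and 27 minutes leg 4 → 20:26 UTC.
Yangon is UTC+6:30, so local arrival = 20:26 + 6:30 = 02:56 on Oct 26.

02:56 on Oct 26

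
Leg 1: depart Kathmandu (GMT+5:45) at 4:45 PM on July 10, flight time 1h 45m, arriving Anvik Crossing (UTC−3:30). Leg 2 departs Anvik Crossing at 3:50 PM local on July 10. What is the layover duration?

Convert departure to UTC: 4:45 PM − 5:45 = 11:00 AM UTC on Jul 10.
Add 1 hour 45 minutes flight time → 12:45 PM UTC.
Anvik Crossing is UTC−3:30, so local arrival = 12:45 PM − 3:30 = 9:15 AM on Jul 10.
Layover = 3:50 PM − 9:15 AM = 6 hours 35 minutes.

6 hours 35 minutes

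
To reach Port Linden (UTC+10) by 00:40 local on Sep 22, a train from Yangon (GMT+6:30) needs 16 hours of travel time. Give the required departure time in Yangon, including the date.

05:10 on September 21

Target arrival in UTC: 00:40 − 10:00 = 14:40 on Sep 21.
Subtract 16 hours → departure 22:40 UTC on Sep 20.
Yangon is UTC+6:30: 22:40 + 6:30 = 05:10 on Sep 21.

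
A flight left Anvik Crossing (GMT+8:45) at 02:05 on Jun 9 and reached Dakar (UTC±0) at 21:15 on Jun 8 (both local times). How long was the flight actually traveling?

3 hours 55 minutes

Departure in UTC: 02:05 − 8:45 = 17:20 on Jun 8.
Arrival is already UTC: 21:15 on Jun 8.
Elapsed = 21:15 − 17:20 = 3 hours 55 minutes.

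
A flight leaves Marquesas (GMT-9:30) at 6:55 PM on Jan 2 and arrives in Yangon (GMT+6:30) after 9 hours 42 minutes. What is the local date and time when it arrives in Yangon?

Convert departure to UTC: 6:55 PM + 9:30 = 4:25 AM UTC on Jan 3.
Add 9 hours 42 minutes travel time → 2:07 PM UTC.
Yangon is UTC+6:30, so local arrival = 2:07 PM + 6:30 = 8:37 PM on Jan 3.

8:37 PM on Jan 3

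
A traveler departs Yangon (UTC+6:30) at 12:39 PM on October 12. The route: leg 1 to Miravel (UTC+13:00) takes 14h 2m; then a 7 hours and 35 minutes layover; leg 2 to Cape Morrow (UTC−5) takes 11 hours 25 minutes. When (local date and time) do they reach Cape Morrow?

10:11 AM on Oct 13

Convert departure to UTC: 12:39 PM − 6:30 = 6:09 AM UTC on Oct 12.
Add 14 hours and 2 minutes leg 1 → 8:11 PM UTC.
Add 7 hours and 35 minutes layover in Miravel → 3:46 AM UTC (Oct 13).
Add 11 hours 25 minutes leg 2 → 3:11 PM UTC.
Cape Morrow is UTC−5:00, so local arrival = 3:11 PM − 5:00 = 10:11 AM on Oct 13.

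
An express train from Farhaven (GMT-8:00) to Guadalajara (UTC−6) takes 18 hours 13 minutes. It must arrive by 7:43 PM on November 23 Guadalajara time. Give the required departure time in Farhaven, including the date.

11:30 PM on Nov 22

Target arrival in UTC: 7:43 PM + 6:00 = 1:43 AM on Nov 24.
Subtract 18 hours 13 minutes → departure 7:30 AM UTC on Nov 23.
Farhaven is UTC−8:00: 7:30 AM − 8:00 = 11:30 PM on Nov 22.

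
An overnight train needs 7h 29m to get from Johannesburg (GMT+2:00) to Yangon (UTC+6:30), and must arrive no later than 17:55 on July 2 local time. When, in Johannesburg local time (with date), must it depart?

Target arrival in UTC: 17:55 − 6:30 = 11:25 on Jul 2.
Subtract 7 hours and 29 minutes → departure 03:56 UTC on Jul 2.
Johannesburg is UTC+2:00: 03:56 + 2:00 = 05:56 on Jul 2.

05:56 on Jul 2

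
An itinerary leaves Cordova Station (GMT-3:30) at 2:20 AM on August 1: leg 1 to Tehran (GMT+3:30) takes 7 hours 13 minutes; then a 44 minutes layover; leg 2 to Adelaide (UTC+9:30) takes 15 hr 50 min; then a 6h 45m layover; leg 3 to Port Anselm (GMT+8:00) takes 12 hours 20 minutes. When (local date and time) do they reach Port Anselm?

Convert departure to UTC: 2:20 AM + 3:30 = 5:50 AM UTC on Aug 1.
Add 7 hours 13 minutes leg 1 → 1:03 PM UTC.
Add 44 minutes layover in Tehran → 1:47 PM UTC.
Add 15 hours and 50 minutes leg 2 → 5:37 AM UTC (Aug 2).
Add 6 hours 45 minutes layover in Adelaide → 12:22 PM UTC.
Add 12 hours 20 minutes leg 3 → 12:42 AM UTC (Aug 3).
Port Anselm is UTC+8:00, so local arrival = 12:42 AM + 8:00 = 8:42 AM on Aug 3.

8:42 AM on Aug 3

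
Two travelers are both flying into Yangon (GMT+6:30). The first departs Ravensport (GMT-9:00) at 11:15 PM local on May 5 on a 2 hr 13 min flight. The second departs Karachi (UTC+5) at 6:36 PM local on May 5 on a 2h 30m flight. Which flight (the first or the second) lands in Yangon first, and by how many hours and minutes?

the second, by 18 hours 22 minutes

Flight 1 in UTC: 11:15 PM + 9:00 = 8:15 AM on May 6.
+2 hours and 13 minutes → arrive 10:28 AM UTC on May 6.
Flight 2 in UTC: 6:36 PM − 5:00 = 1:36 PM on May 5.
+2 hours 30 minutes → arrive 4:06 PM UTC on May 5.
Flight 2 lands earlier by 18 hours 22 minutes.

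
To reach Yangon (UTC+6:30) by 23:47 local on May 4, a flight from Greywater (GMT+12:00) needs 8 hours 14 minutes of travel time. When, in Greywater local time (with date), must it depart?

21:03 on May 4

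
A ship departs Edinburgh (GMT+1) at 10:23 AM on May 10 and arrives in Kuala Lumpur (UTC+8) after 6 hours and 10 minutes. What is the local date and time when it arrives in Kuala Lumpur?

Convert departure to UTC: 10:23 AM − 1:00 = 9:23 AM UTC on May 10.
Add 6 hours and 10 minutes travel time → 3:33 PM UTC.
Kuala Lumpur is UTC+8:00, so local arrival = 3:33 PM + 8:00 = 11:33 PM on May 10.

11:33 PM on May 10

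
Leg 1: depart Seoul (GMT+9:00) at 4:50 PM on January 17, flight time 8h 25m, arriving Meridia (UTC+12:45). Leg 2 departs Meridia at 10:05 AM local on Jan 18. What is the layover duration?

Convert departure to UTC: 4:50 PM − 9:00 = 7:50 AM UTC on Jan 17.
Add 8 hours 25 minutes flight time → 4:15 PM UTC.
Meridia is UTC+12:45, so local arrival = 4:15 PM + 12:45 = 5:00 AM on Jan 18.
Layover = 10:05 AM − 5:00 AM = 5 hours 5 minutes.

5 hours 5 minutes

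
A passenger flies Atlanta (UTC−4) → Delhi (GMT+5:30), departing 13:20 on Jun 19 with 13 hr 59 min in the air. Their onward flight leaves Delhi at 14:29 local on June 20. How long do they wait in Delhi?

1 hour 40 minutes

Convert departure to UTC: 13:20 + 4:00 = 17:20 UTC on Jun 19.
Add 13 hours 59 minutes flight time → 07:19 UTC (Jun 20).
Delhi is UTC+5:30, so local arrival = 07:19 + 5:30 = 12:49 on Jun 20.
Layover = 14:29 − 12:49 = 1 hour 40 minutes.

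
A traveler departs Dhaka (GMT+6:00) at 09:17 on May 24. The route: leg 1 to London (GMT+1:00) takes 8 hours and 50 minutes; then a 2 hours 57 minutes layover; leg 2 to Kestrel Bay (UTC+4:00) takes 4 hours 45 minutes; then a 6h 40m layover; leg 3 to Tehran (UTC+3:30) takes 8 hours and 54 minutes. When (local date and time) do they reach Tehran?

14:53 on May 25

Convert departure to UTC: 09:17 − 6:00 = 03:17 UTC on May 24.
Add 8 hours and 50 minutes leg 1 → 12:07 UTC.
Add 2 hours and 57 minutes layover in London → 15:04 UTC.
Add 4 hours and 45 minutes leg 2 → 19:49 UTC.
Add 6 hours 40 minutes layover in Kestrel Bay → 02:29 UTC (May 25).
Add 8 hours and 54 minutes leg 3 → 11:23 UTC.
Tehran is UTC+3:30, so local arrival = 11:23 + 3:30 = 14:53 on May 25.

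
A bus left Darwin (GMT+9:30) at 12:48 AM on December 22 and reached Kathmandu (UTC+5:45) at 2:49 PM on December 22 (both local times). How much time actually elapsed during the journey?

Departure in UTC: 12:48 AM − 9:30 = 3:18 PM on Dec 21.
Arrival in UTC: 2:49 PM − 5:45 = 9:04 AM on Dec 22.
Elapsed = 9:04 AM − 3:18 PM (+1 day) = 17 hours 46 minutes.

17 hours 46 minutes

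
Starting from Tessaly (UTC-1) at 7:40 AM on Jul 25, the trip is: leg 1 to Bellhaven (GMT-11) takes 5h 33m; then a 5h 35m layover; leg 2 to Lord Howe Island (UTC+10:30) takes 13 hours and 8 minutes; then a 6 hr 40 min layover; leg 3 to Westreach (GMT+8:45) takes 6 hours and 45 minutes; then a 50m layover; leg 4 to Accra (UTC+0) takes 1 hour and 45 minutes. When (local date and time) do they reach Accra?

12:56 AM on July 27

Convert departure to UTC: 7:40 AM + 1:00 = 8:40 AM UTC on Jul 25.
Add 5 hours 33 minutes leg 1 → 2:13 PM UTC.
Add 5 hours and 35 minutes layover in Bellhaven → 7:48 PM UTC.
Add 13 hours 8 minutes leg 2 → 8:56 AM UTC (Jul 26).
Add 6 hours 40 minutes layover in Lord Howe Island → 3:36 PM UTC.
Add 6 hours 45 minutes leg 3 → 10:21 PM UTC.
Add 50 minutes layover in Westreach → 11:11 PM UTC.
Add 1 hour and 45 minutes leg 4 → 12:56 AM UTC (Jul 27).
Accra is UTC+0, so local arrival is the same: 12:56 AM on Jul 27.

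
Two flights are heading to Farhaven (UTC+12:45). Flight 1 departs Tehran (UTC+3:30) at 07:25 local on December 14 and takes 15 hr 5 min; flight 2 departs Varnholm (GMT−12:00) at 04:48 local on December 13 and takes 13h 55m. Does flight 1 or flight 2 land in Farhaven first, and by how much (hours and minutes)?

the second, by 12 hours 17 minutes

Flight 1 in UTC: 07:25 − 3:30 = 03:55 on Dec 14.
+15 hours 5 minutes → arrive 19:00 UTC on Dec 14.
Flight 2 in UTC: 04:48 + 12:00 = 16:48 on Dec 13.
+13 hours and 55 minutes → arrive 06:43 UTC on Dec 14.
Flight 2 lands earlier by 12 hours 17 minutes.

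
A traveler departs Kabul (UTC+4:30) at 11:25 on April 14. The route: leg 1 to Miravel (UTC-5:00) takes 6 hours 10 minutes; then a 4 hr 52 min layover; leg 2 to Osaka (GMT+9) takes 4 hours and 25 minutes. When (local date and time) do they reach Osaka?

Convert departure to UTC: 11:25 − 4:30 = 06:55 UTC on Apr 14.
Add 6 hours 10 minutes leg 1 → 13:05 UTC.
Add 4 hours 52 minutes layover in Miravel → 17:57 UTC.
Add 4 hours and 25 minutes leg 2 → 22:22 UTC.
Osaka is UTC+9:00, so local arrival = 22:22 + 9:00 = 07:22 on Apr 15.

07:22 on April 15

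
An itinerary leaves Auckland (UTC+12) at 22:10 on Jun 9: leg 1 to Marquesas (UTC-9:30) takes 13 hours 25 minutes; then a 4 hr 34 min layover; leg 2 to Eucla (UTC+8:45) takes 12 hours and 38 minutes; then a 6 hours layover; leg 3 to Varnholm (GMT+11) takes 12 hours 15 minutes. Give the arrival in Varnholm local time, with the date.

22:02 on June 11

Convert departure to UTC: 22:10 − 12:00 = 10:10 UTC on Jun 9.
Add 13 hours 25 minutes leg 1 → 23:35 UTC.
Add 4 hours 34 minutes layover in Marquesas → 04:09 UTC (Jun 10).
Add 12 hours 38 minutes leg 2 → 16:47 UTC.
Add 6 hours layover in Eucla → 22:47 UTC.
Add 12 hours 15 minutes leg 3 → 11:02 UTC (Jun 11).
Varnholm is UTC+11:00, so local arrival = 11:02 + 11:00 = 22:02 on Jun 11.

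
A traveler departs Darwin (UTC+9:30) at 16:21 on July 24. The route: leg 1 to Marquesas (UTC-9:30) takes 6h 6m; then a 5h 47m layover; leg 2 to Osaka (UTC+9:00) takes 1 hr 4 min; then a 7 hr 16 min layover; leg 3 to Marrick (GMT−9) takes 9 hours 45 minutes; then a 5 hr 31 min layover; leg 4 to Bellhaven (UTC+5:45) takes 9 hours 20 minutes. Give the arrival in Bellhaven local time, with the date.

09:25 on July 26

Convert departure to UTC: 16:21 − 9:30 = 06:51 UTC on Jul 24.
Add 6 hours and 6 minutes leg 1 → 12:57 UTC.
Add 5 hours and 47 minutes layover in Marquesas → 18:44 UTC.
Add 1 hour and 4 minutes leg 2 → 19:48 UTC.
Add 7 hours and 16 minutes layover in Osaka → 03:04 UTC (Jul 25).
Add 9 hours and 45 minutes leg 3 → 12:49 UTC.
Add 5 hours and 31 minutes layover in Marrick → 18:20 UTC.
Add 9 hours 20 minutes leg 4 → 03:40 UTC (Jul 26).
Bellhaven is UTC+5:45, so local arrival = 03:40 + 5:45 = 09:25 on Jul 26.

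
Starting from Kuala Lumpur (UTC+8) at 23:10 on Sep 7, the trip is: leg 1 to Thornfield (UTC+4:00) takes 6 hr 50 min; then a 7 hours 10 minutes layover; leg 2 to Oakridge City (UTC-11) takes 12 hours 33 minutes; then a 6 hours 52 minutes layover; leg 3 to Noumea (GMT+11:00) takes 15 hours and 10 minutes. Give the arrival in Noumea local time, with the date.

Convert departure to UTC: 23:10 − 8:00 = 15:10 UTC on Sep 7.
Add 6 hours and 50 minutes leg 1 → 22:00 UTC.
Add 7 hours and 10 minutes layover in Thornfield → 05:10 UTC (Sep 8).
Add 12 hours and 33 minutes leg 2 → 17:43 UTC.
Add 6 hours 52 minutes layover in Oakridge City → 00:35 UTC (Sep 9).
Add 15 hours 10 minutes leg 3 → 15:45 UTC.
Noumea is UTC+11:00, so local arrival = 15:45 + 11:00 = 02:45 on Sep 10.

02:45 on Sep 10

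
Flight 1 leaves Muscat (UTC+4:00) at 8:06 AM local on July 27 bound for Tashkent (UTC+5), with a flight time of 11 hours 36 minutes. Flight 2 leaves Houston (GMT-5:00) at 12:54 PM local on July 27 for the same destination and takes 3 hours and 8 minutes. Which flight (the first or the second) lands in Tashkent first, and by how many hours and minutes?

Flight 1 in UTC: 8:06 AM − 4:00 = 4:06 AM on Jul 27.
+11 hours and 36 minutes → arrive 3:42 PM UTC on Jul 27.
Flight 2 in UTC: 12:54 PM + 5:00 = 5:54 PM on Jul 27.
+3 hours and 8 minutes → arrive 9:02 PM UTC on Jul 27.
Flight 1 lands earlier by 5 hours 20 minutes.

the first, by 5 hours 20 minutes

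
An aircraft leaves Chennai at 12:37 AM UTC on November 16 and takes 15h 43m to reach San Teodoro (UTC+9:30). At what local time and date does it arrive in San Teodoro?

Departure is given in UTC: 12:37 AM on Nov 16.
Add 15 hours and 43 minutes → 4:20 PM UTC.
San Teodoro is UTC+9:30: 4:20 PM + 9:30 = 1:50 AM on Nov 17.

1:50 AM on November 17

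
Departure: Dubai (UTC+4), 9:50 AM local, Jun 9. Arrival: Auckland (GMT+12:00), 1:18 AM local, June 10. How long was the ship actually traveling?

7 hours 28 minutes

Auckland is 8:00 ahead of Dubai.
Clock-face elapsed time (ignoring zones) is 15 hours 28 minutes.
Actual elapsed = 15 hours 28 minutes − 8:00 = 7 hours 28 minutes.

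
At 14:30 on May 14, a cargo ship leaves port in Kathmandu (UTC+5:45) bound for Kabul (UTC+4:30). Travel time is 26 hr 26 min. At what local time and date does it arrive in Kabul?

Convert departure to UTC: 14:30 − 5:45 = 08:45 UTC on May 14.
Add 26 hours 26 minutes travel time → 11:11 UTC (May 15).
Kabul is UTC+4:30, so local arrival = 11:11 + 4:30 = 15:41 on May 15.

15:41 on May 15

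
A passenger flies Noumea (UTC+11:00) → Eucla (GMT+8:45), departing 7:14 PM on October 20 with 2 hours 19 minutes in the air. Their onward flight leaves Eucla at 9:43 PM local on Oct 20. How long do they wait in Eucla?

2 hours 25 minutes

Convert departure to UTC: 7:14 PM − 11:00 = 8:14 AM UTC on Oct 20.
Add 2 hours 19 minutes flight time → 10:33 AM UTC.
Eucla is UTC+8:45, so local arrival = 10:33 AM + 8:45 = 7:18 PM on Oct 20.
Layover = 9:43 PM − 7:18 PM = 2 hours 25 minutes.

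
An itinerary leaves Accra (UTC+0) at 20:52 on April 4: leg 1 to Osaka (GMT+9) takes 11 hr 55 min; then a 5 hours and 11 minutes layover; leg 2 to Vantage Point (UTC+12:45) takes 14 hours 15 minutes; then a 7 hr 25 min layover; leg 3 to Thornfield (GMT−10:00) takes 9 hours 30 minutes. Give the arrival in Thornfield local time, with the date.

11:08 on April 6

Accra is at UTC+0, so departure is already 20:52 UTC on Apr 4.
Add 11 hours 55 minutes leg 1 → 08:47 UTC (Apr 5).
Add 5 hours 11 minutes layover in Osaka → 13:58 UTC.
Add 14 hours and 15 minutes leg 2 → 04:13 UTC (Apr 6).
Add 7 hours and 25 minutes layover in Vantage Point → 11:38 UTC.
Add 9 hours and 30 minutes leg 3 → 21:08 UTC.
Thornfield is UTC−10:00, so local arrival = 21:08 − 10:00 = 11:08 on Apr 6.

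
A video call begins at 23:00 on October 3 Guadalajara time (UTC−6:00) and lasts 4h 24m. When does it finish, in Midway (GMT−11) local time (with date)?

Convert start to UTC: 23:00 + 6:00 = 05:00 UTC on Oct 4.
Add 4 hours 24 minutes duration → 09:24 UTC.
Midway is UTC−11:00, so local end time = 09:24 − 11:00 = 22:24 on Oct 3.

22:24 on Oct 3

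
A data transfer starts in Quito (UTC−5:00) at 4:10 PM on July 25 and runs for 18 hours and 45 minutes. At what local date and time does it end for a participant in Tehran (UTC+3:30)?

Tehran is 8:30 ahead of Quito.
After 18 hours and 45 minutes it is 10:55 AM (Jul 26) in Quito.
Shift by the zone difference: 10:55 AM + 8:30 = 7:25 PM on Jul 26 in Tehran.

7:25 PM on July 26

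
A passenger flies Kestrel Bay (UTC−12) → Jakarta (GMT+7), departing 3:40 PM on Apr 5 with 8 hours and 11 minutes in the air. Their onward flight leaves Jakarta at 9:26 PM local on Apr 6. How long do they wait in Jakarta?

Convert departure to UTC: 3:40 PM + 12:00 = 3:40 AM UTC on Apr 6.
Add 8 hours and 11 minutes flight time → 11:51 AM UTC.
Jakarta is UTC+7:00, so local arrival = 11:51 AM + 7:00 = 6:51 PM on Apr 6.
Layover = 9:26 PM − 6:51 PM = 2 hours 35 minutes.

2 hours 35 minutes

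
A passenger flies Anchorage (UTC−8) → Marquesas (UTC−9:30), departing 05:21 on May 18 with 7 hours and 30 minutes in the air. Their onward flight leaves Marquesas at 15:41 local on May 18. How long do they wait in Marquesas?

4 hours 20 minutes

Convert departure to UTC: 05:21 + 8:00 = 13:21 UTC on May 18.
Add 7 hours 30 minutes flight time → 20:51 UTC.
Marquesas is UTC−9:30, so local arrival = 20:51 − 9:30 = 11:21 on May 18.
Layover = 15:41 − 11:21 = 4 hours 20 minutes.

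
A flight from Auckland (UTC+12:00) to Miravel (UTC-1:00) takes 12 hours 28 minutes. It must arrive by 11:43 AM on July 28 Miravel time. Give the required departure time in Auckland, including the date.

12:15 PM on July 28

Target arrival in UTC: 11:43 AM + 1:00 = 12:43 PM on Jul 28.
Subtract 12 hours 28 minutes → departure 12:15 AM UTC on Jul 28.
Auckland is UTC+12:00: 12:15 AM + 12:00 = 12:15 PM on Jul 28.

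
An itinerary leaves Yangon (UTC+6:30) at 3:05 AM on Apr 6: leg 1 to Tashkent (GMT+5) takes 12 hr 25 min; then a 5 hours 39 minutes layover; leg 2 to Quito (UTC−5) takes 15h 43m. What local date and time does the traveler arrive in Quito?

1:22 AM on April 7

Convert departure to UTC: 3:05 AM − 6:30 = 8:35 PM UTC on Apr 5.
Add 12 hours and 25 minutes leg 1 → 9:00 AM UTC (Apr 6).
Add 5 hours 39 minutes layover in Tashkent → 2:39 PM UTC.
Add 15 hours 43 minutes leg 2 → 6:22 AM UTC (Apr 7).
Quito is UTC−5:00, so local arrival = 6:22 AM − 5:00 = 1:22 AM on Apr 7.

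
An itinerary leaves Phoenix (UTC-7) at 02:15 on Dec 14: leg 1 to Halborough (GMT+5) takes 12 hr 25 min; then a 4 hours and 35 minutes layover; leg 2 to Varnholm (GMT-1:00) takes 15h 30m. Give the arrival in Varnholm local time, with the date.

Convert departure to UTC: 02:15 + 7:00 = 09:15 UTC on Dec 14.
Add 12 hours 25 minutes leg 1 → 21:40 UTC.
Add 4 hours and 35 minutes layover in Halborough → 02:15 UTC (Dec 15).
Add 15 hours and 30 minutes leg 2 → 17:45 UTC.
Varnholm is UTC−1:00, so local arrival = 17:45 − 1:00 = 16:45 on Dec 15.

16:45 on Dec 15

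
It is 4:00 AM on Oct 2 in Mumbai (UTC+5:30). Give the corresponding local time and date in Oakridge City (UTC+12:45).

11:15 AM on October 2

In UTC: 4:00 AM − 5:30 = 10:30 PM on Oct 1.
Oakridge City is UTC+12:45: 10:30 PM + 12:45 = 11:15 AM on Oct 2.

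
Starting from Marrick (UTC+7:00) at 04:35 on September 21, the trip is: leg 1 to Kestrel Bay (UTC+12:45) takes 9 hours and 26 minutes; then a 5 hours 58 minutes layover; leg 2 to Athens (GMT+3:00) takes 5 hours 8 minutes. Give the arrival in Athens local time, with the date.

21:07 on September 21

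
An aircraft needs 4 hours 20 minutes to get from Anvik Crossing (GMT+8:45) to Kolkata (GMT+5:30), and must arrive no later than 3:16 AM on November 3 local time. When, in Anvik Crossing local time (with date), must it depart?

2:11 AM on November 3

Target arrival in UTC: 3:16 AM − 5:30 = 9:46 PM on Nov 2.
Subtract 4 hours 20 minutes → departure 5:26 PM UTC on Nov 2.
Anvik Crossing is UTC+8:45: 5:26 PM + 8:45 = 2:11 AM on Nov 3.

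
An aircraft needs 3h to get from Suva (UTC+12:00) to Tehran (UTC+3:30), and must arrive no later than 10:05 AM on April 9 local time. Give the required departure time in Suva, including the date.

Target arrival in UTC: 10:05 AM − 3:30 = 6:35 AM on Apr 9.
Subtract 3 hours → departure 3:35 AM UTC on Apr 9.
Suva is UTC+12:00: 3:35 AM + 12:00 = 3:35 PM on Apr 9.

3:35 PM on April 9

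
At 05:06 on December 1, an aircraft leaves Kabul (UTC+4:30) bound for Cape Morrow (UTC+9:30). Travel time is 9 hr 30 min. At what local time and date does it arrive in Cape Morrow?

Convert departure to UTC: 05:06 − 4:30 = 00:36 UTC on Dec 1.
Add 9 hours and 30 minutes travel time → 10:06 UTC.
Cape Morrow is UTC+9:30, so local arrival = 10:06 + 9:30 = 19:36 on Dec 1.

19:36 on Dec 1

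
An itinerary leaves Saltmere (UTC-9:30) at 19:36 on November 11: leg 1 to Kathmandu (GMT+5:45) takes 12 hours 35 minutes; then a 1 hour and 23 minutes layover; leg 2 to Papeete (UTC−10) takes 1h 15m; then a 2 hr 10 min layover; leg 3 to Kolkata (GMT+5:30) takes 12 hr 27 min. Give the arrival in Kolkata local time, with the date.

16:26 on November 13

Convert departure to UTC: 19:36 + 9:30 = 05:06 UTC on Nov 12.
Add 12 hours and 35 minutes leg 1 → 17:41 UTC.
Add 1 hour and 23 minutes layover in Kathmandu → 19:04 UTC.
Add 1 hour and 15 minutes leg 2 → 20:19 UTC.
Add 2 hours 10 minutes layover in Papeete → 22:29 UTC.
Add 12 hours and 27 minutes leg 3 → 10:56 UTC (Nov 13).
Kolkata is UTC+5:30, so local arrival = 10:56 + 5:30 = 16:26 on Nov 13.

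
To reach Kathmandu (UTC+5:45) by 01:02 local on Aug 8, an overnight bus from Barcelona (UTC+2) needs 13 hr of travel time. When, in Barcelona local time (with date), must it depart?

08:17 on August 7

Target arrival in UTC: 01:02 − 5:45 = 19:17 on Aug 7.
Subtract 13 hours → departure 06:17 UTC on Aug 7.
Barcelona is UTC+2:00: 06:17 + 2:00 = 08:17 on Aug 7.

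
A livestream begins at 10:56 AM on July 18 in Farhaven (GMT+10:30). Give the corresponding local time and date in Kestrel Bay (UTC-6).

In UTC: 10:56 AM − 10:30 = 12:26 AM on Jul 18.
Kestrel Bay is UTC−6:00: 12:26 AM − 6:00 = 6:26 PM on Jul 17.

6:26 PM on July 17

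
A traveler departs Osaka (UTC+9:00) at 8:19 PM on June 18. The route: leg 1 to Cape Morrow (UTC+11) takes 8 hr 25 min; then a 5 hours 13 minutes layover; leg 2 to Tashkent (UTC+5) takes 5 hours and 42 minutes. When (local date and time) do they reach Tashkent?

Convert departure to UTC: 8:19 PM − 9:00 = 11:19 AM UTC on Jun 18.
Add 8 hours and 25 minutes leg 1 → 7:44 PM UTC.
Add 5 hours 13 minutes layover in Cape Morrow → 12:57 AM UTC (Jun 19).
Add 5 hours and 42 minutes leg 2 → 6:39 AM UTC.
Tashkent is UTC+5:00, so local arrival = 6:39 AM + 5:00 = 11:39 AM on Jun 19.

11:39 AM on Jun 19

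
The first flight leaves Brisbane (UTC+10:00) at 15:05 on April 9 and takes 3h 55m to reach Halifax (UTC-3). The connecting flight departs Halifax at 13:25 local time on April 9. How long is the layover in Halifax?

Convert departure to UTC: 15:05 − 10:00 = 05:05 UTC on Apr 9.
Add 3 hours and 55 minutes flight time → 09:00 UTC.
Halifax is UTC−3:00, so local arrival = 09:00 − 3:00 = 06:00 on Apr 9.
Layover = 13:25 − 06:00 = 7 hours 25 minutes.

7 hours 25 minutes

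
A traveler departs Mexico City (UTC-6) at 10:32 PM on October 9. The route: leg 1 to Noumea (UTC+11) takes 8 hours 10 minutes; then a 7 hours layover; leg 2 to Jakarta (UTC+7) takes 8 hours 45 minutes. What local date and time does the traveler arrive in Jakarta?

Convert departure to UTC: 10:32 PM + 6:00 = 4:32 AM UTC on Oct 10.
Add 8 hours and 10 minutes leg 1 → 12:42 PM UTC.
Add 7 hours layover in Noumea → 7:42 PM UTC.
Add 8 hours 45 minutes leg 2 → 4:27 AM UTC (Oct 11).
Jakarta is UTC+7:00, so local arrival = 4:27 AM + 7:00 = 11:27 AM on Oct 11.

11:27 AM on October 11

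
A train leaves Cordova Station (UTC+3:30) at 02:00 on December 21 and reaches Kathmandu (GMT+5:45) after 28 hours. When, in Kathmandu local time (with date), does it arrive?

Kathmandu is 2:15 ahead of Cordova Station.
After 28 hours it is 06:00 (Dec 22) in Cordova Station.
Shift by the zone difference: 06:00 + 2:15 = 08:15 on Dec 22 in Kathmandu.

08:15 on December 22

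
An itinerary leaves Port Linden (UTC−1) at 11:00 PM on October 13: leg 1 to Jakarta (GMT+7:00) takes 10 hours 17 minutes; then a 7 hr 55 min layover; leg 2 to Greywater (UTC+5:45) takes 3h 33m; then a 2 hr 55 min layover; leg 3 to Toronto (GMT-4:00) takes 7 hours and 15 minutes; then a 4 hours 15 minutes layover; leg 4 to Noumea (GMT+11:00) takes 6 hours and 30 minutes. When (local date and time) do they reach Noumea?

5:40 AM on October 16

Convert departure to UTC: 11:00 PM + 1:00 = 12:00 AM UTC on Oct 14.
Add 10 hours and 17 minutes leg 1 → 10:17 AM UTC.
Add 7 hours 55 minutes layover in Jakarta → 6:12 PM UTC.
Add 3 hours 33 minutes leg 2 → 9:45 PM UTC.
Add 2 hours and 55 minutes layover in Greywater → 12:40 AM UTC (Oct 15).
Add 7 hours 15 minutes leg 3 → 7:55 AM UTC.
Add 4 hours and 15 minutes layover in Toronto → 12:10 PM UTC.
Add 6 hours 30 minutes leg 4 → 6:40 PM UTC.
Noumea is UTC+11:00, so local arrival = 6:40 PM + 11:00 = 5:40 AM on Oct 16.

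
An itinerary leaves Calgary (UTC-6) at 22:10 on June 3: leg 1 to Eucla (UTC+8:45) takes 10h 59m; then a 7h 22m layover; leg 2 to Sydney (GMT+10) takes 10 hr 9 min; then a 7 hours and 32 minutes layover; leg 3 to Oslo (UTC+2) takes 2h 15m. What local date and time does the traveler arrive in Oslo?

20:27 on June 5

Convert departure to UTC: 22:10 + 6:00 = 04:10 UTC on Jun 4.
Add 10 hours 59 minutes leg 1 → 15:09 UTC.
Add 7 hours and 22 minutes layover in Eucla → 22:31 UTC.
Add 10 hours and 9 minutes leg 2 → 08:40 UTC (Jun 5).
Add 7 hours 32 minutes layover in Sydney → 16:12 UTC.
Add 2 hours 15 minutes leg 3 → 18:27 UTC.
Oslo is UTC+2:00, so local arrival = 18:27 + 2:00 = 20:27 on Jun 5.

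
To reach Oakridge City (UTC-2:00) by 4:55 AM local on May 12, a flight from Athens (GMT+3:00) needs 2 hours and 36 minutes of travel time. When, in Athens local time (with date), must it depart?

7:19 AM on May 12

Target arrival in UTC: 4:55 AM + 2:00 = 6:55 AM on May 12.
Subtract 2 hours and 36 minutes → departure 4:19 AM UTC on May 12.
Athens is UTC+3:00: 4:19 AM + 3:00 = 7:19 AM on May 12.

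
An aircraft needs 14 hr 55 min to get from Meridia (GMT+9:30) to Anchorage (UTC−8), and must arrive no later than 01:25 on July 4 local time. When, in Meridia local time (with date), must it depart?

Target arrival in UTC: 01:25 + 8:00 = 09:25 on Jul 4.
Subtract 14 hours 55 minutes → departure 18:30 UTC on Jul 3.
Meridia is UTC+9:30: 18:30 + 9:30 = 04:00 on Jul 4.

04:00 on Jul 4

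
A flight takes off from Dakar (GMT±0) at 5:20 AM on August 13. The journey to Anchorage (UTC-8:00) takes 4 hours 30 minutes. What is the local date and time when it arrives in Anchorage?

1:50 AM on August 13

Dakar is at UTC+0, so departure is already 5:20 AM UTC on Aug 13.
Add 4 hours 30 minutes travel time → 9:50 AM UTC.
Anchorage is UTC−8:00, so local arrival = 9:50 AM − 8:00 = 1:50 AM on Aug 13.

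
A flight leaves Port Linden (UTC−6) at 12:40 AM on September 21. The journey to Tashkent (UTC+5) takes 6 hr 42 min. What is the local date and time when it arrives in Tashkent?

6:22 PM on Sep 21

Tashkent is 11:00 ahead of Port Linden.
After 6 hours and 42 minutes it is 7:22 AM in Port Linden.
Shift by the zone difference: 7:22 AM + 11:00 = 6:22 PM on Sep 21 in Tashkent.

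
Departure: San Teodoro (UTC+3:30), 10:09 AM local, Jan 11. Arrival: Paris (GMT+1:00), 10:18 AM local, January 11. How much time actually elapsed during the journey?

2 hours 39 minutes

Departure in UTC: 10:09 AM − 3:30 = 6:39 AM on Jan 11.
Arrival in UTC: 10:18 AM − 1:00 = 9:18 AM on Jan 11.
Elapsed = 9:18 AM − 6:39 AM = 2 hours 39 minutes.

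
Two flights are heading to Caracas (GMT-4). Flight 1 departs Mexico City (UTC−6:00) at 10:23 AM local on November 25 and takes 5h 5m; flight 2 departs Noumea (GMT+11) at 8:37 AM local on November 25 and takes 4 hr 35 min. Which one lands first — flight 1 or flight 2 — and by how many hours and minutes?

the second, by 19 hours 16 minutes

Flight 1 in UTC: 10:23 AM + 6:00 = 4:23 PM on Nov 25.
+5 hours and 5 minutes → arrive 9:28 PM UTC on Nov 25.
Flight 2 in UTC: 8:37 AM − 11:00 = 9:37 PM on Nov 24.
+4 hours 35 minutes → arrive 2:12 AM UTC on Nov 25.
Flight 2 lands earlier by 19 hours 16 minutes.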